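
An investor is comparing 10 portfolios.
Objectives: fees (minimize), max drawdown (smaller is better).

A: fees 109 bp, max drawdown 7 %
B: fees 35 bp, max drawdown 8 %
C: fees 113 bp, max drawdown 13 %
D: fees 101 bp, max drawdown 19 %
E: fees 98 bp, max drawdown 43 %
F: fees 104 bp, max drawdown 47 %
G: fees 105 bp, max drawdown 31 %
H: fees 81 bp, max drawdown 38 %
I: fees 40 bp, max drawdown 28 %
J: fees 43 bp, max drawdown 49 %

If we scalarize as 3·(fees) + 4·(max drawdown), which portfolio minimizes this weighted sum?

A: 3·109 + 4·7 = 355
B: 3·35 + 4·8 = 137
C: 3·113 + 4·13 = 391
D: 3·101 + 4·19 = 379
E: 3·98 + 4·43 = 466
F: 3·104 + 4·47 = 500
G: 3·105 + 4·31 = 439
H: 3·81 + 4·38 = 395
I: 3·40 + 4·28 = 232
J: 3·43 + 4·49 = 325
Lowest: B at 137.

B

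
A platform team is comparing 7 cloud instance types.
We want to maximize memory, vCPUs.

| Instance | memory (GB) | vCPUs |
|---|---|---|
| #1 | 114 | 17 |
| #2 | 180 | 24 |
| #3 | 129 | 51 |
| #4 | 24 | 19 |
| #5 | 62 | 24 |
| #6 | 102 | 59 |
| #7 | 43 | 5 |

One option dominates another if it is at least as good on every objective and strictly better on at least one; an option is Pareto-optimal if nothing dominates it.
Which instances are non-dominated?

#2, #3, #6

#1: dominated by #2 (memory 180≥114, vCPUs 24≥17).
#2: not dominated (best memory).
#3: not dominated.
#4: dominated by #2 (memory 180≥24, vCPUs 24≥19).
#5: dominated by #2 (memory 180≥62, vCPUs 24≥24).
#6: not dominated (best vCPUs).
#7: dominated by #1 (memory 114≥43, vCPUs 17≥5).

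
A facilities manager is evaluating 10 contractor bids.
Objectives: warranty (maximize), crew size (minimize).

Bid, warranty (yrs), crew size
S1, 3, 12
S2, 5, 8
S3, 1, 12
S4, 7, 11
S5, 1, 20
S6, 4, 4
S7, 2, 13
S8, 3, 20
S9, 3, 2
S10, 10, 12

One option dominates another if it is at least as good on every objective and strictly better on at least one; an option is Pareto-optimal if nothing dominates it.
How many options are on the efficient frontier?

S1: dominated by S2 (warranty 5≥3, crew size 8≤12).
S2: not dominated.
S3: dominated by S1 (warranty 3≥1, crew size 12≤12).
S4: not dominated.
S5: dominated by S1 (warranty 3≥1, crew size 12≤20).
S6: not dominated.
S7: dominated by S1 (warranty 3≥2, crew size 12≤13).
S8: dominated by S1 (warranty 3≥3, crew size 12≤20).
S9: not dominated (best crew size).
S10: not dominated (best warranty).
Pareto-optimal: S2, S4, S6, S9, S10 → 5.

5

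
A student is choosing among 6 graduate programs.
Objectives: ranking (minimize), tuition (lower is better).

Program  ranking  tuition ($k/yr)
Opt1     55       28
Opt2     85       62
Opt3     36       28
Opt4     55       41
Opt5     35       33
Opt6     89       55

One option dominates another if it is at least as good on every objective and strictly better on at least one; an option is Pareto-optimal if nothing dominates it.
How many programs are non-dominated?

Opt1: dominated by Opt3 (ranking 36≤55, tuition 28≤28).
Opt2: dominated by Opt1 (ranking 55≤85, tuition 28≤62).
Opt3: not dominated.
Opt4: dominated by Opt1 (ranking 55≤55, tuition 28≤41).
Opt5: not dominated (best ranking).
Opt6: dominated by Opt1 (ranking 55≤89, tuition 28≤55).
Pareto-optimal: Opt3, Opt5 → 2.

2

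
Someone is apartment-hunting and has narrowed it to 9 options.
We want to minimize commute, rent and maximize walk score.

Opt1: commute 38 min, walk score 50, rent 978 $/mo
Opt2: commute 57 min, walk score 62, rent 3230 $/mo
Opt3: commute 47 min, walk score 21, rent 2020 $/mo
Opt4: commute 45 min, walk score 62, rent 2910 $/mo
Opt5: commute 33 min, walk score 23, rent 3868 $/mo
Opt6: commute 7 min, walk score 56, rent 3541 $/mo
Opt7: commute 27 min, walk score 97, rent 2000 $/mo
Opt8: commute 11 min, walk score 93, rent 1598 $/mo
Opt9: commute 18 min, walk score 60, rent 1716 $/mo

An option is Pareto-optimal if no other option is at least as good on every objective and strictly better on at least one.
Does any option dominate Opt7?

Opt1: worse on commute (38 vs 27).
Opt2: worse on commute (57 vs 27).
Opt3: worse on commute (47 vs 27).
Opt4: worse on commute (45 vs 27).
Opt5: worse on commute (33 vs 27).
Opt6: worse on walk score (56 vs 97).
Opt8: worse on walk score (93 vs 97).
Opt9: worse on walk score (60 vs 97).
No option is at least as good as Opt7 on every objective and strictly better on one.

No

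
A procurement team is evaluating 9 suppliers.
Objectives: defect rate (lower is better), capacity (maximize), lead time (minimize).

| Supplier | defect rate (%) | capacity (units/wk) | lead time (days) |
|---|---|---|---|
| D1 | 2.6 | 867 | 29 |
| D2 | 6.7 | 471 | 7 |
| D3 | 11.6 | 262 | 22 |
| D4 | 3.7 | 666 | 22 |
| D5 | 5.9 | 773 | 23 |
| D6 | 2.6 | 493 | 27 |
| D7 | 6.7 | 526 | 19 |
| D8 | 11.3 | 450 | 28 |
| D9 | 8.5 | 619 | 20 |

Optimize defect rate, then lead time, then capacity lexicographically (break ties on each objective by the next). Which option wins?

First minimize defect rate: best is 2.6, kept {D1, D6}.
Then minimize lead time: best is 27, kept {D6}.

D6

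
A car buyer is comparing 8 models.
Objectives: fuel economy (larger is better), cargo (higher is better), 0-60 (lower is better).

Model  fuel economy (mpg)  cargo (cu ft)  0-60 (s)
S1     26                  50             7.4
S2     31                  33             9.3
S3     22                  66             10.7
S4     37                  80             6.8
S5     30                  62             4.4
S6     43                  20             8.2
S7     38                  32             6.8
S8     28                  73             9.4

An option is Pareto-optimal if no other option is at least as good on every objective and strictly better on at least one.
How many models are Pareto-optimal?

S1: dominated by S4 (fuel economy 37≥26, cargo 80≥50, 0-60 6.8≤7.4).
S2: dominated by S4 (fuel economy 37≥31, cargo 80≥33, 0-60 6.8≤9.3).
S3: dominated by S4 (fuel economy 37≥22, cargo 80≥66, 0-60 6.8≤10.7).
S4: not dominated (best cargo).
S5: not dominated (best 0-60).
S6: not dominated (best fuel economy).
S7: not dominated.
S8: dominated by S4 (fuel economy 37≥28, cargo 80≥73, 0-60 6.8≤9.4).
Pareto-optimal: S4, S5, S6, S7 → 4.

4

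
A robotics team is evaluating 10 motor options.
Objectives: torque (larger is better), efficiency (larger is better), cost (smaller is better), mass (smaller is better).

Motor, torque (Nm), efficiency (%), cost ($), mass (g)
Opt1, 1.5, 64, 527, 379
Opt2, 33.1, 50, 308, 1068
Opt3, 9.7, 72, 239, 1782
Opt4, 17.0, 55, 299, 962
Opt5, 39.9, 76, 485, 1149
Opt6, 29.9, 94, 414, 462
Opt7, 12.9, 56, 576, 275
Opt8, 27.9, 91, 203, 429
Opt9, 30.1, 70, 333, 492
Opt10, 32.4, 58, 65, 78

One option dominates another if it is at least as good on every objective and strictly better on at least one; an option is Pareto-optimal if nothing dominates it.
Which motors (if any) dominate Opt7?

Opt10: torque 32.4≥12.9, efficiency 58≥56, cost 65≤576, mass 78≤275 — dominates Opt7.
Others (Opt1, Opt2, Opt3, Opt4, Opt5, Opt6, Opt8, Opt9) are each worse than Opt7 on at least one objective.

Opt10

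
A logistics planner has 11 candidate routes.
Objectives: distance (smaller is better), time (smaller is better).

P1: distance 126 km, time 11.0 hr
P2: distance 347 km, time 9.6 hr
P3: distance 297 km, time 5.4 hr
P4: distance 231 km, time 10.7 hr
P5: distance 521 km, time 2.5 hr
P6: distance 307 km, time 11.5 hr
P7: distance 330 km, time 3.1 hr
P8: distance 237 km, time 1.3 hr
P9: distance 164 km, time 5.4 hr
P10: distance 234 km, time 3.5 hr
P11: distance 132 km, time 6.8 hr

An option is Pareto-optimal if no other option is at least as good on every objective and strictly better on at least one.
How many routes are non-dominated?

5

P1: not dominated (best distance).
P2: dominated by P3 (distance 297≤347, time 5.4≤9.6).
P3: dominated by P8 (distance 237≤297, time 1.3≤5.4).
P4: dominated by P9 (distance 164≤231, time 5.4≤10.7).
P5: dominated by P8 (distance 237≤521, time 1.3≤2.5).
P6: dominated by P1 (distance 126≤307, time 11.0≤11.5).
P7: dominated by P8 (distance 237≤330, time 1.3≤3.1).
P8: not dominated (best time).
P9: not dominated.
P10: not dominated.
P11: not dominated.
Pareto-optimal: P1, P8, P9, P10, P11 → 5.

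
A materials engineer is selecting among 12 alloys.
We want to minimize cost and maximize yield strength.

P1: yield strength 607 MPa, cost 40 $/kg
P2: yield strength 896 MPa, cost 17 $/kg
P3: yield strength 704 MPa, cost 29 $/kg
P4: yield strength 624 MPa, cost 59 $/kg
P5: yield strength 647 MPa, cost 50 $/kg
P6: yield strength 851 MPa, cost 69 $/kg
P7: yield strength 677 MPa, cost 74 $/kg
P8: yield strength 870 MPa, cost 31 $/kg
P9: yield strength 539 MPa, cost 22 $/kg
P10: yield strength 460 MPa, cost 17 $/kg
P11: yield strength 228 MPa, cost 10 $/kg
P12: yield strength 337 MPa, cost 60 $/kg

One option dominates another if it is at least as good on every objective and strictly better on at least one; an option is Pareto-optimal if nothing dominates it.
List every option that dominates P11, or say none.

P1: worse on cost (40 vs 10).
P2: worse on cost (17 vs 10).
P3: worse on cost (29 vs 10).
P4: worse on cost (59 vs 10).
P5: worse on cost (50 vs 10).
P6: worse on cost (69 vs 10).
P7: worse on cost (74 vs 10).
P8: worse on cost (31 vs 10).
P9: worse on cost (22 vs 10).
P10: worse on cost (17 vs 10).
P12: worse on cost (60 vs 10).
No option dominates P11.

none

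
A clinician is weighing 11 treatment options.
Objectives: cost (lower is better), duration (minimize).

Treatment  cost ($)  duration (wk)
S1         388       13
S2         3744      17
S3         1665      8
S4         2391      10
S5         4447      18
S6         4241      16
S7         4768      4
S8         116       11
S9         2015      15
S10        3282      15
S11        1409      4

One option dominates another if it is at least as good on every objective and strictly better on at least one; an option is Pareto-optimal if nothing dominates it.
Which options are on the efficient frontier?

S1: dominated by S8 (cost 116≤388, duration 11≤13).
S2: dominated by S1 (cost 388≤3744, duration 13≤17).
S3: dominated by S11 (cost 1409≤1665, duration 4≤8).
S4: dominated by S3 (cost 1665≤2391, duration 8≤10).
S5: dominated by S1 (cost 388≤4447, duration 13≤18).
S6: dominated by S1 (cost 388≤4241, duration 13≤16).
S7: dominated by S11 (cost 1409≤4768, duration 4≤4).
S8: not dominated (best cost).
S9: dominated by S1 (cost 388≤2015, duration 13≤15).
S10: dominated by S1 (cost 388≤3282, duration 13≤15).
S11: not dominated.

S8, S11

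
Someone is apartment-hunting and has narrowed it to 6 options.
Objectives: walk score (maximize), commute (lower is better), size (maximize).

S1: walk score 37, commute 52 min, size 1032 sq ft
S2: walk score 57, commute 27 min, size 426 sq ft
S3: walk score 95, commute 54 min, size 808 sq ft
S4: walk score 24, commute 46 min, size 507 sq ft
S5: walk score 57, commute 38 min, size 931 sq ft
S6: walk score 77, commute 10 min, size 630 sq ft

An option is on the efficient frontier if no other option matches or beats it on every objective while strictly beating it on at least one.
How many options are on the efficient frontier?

S1: not dominated (best size).
S2: dominated by S6 (walk score 77≥57, commute 10≤27, size 630≥426).
S3: not dominated (best walk score).
S4: dominated by S5 (walk score 57≥24, commute 38≤46, size 931≥507).
S5: not dominated.
S6: not dominated (best commute).
Pareto-optimal: S1, S3, S5, S6 → 4.

4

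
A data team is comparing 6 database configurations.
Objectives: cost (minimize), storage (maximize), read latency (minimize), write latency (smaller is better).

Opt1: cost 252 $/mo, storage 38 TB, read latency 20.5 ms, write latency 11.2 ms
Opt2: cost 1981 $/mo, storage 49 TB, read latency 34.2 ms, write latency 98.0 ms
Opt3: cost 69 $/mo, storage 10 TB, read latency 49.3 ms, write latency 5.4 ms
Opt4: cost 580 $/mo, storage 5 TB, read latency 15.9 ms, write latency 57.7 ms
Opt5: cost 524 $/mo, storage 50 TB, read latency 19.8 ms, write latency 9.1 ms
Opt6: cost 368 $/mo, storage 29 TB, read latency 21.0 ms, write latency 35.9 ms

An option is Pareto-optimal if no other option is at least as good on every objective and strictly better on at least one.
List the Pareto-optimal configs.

Opt1, Opt3, Opt4, Opt5

Opt1: not dominated.
Opt2: dominated by Opt5 (cost 524≤1981, storage 50≥49, read latency 19.8≤34.2, write latency 9.1≤98.0).
Opt3: not dominated (best cost).
Opt4: not dominated (best read latency).
Opt5: not dominated (best storage).
Opt6: dominated by Opt1 (cost 252≤368, storage 38≥29, read latency 20.5≤21.0, write latency 11.2≤35.9).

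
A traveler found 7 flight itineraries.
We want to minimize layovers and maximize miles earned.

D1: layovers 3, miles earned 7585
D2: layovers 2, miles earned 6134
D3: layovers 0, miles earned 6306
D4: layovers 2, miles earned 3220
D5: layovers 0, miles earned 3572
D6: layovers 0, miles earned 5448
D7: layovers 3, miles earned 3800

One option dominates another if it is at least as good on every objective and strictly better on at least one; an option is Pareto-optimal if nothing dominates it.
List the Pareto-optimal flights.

D1, D3

D1: not dominated (best miles earned).
D2: dominated by D3 (layovers 0≤2, miles earned 6306≥6134).
D3: not dominated.
D4: dominated by D2 (layovers 2≤2, miles earned 6134≥3220).
D5: dominated by D3 (layovers 0≤0, miles earned 6306≥3572).
D6: dominated by D3 (layovers 0≤0, miles earned 6306≥5448).
D7: dominated by D1 (layovers 3≤3, miles earned 7585≥3800).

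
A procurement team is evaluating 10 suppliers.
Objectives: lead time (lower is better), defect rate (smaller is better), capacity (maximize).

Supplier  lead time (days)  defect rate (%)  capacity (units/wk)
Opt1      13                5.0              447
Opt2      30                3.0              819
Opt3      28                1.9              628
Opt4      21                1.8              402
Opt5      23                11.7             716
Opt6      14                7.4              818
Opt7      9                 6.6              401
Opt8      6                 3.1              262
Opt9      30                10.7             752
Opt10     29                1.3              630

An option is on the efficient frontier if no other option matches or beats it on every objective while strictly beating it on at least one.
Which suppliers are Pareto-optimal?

Opt1: not dominated.
Opt2: not dominated (best capacity).
Opt3: not dominated.
Opt4: not dominated.
Opt5: dominated by Opt6 (lead time 14≤23, defect rate 7.4≤11.7, capacity 818≥716).
Opt6: not dominated.
Opt7: not dominated.
Opt8: not dominated (best lead time).
Opt9: dominated by Opt2 (lead time 30≤30, defect rate 3.0≤10.7, capacity 819≥752).
Opt10: not dominated (best defect rate).

Opt1, Opt2, Opt3, Opt4, Opt6, Opt7, Opt8, Opt10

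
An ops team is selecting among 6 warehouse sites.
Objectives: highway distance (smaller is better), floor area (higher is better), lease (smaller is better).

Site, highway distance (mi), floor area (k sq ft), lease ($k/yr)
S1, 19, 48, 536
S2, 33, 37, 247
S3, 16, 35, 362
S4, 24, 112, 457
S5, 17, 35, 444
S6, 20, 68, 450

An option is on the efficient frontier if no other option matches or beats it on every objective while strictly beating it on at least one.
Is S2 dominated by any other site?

S1: worse on lease (536 vs 247).
S3: worse on floor area (35 vs 37).
S4: worse on lease (457 vs 247).
S5: worse on floor area (35 vs 37).
S6: worse on lease (450 vs 247).
No option is at least as good as S2 on every objective and strictly better on one.

No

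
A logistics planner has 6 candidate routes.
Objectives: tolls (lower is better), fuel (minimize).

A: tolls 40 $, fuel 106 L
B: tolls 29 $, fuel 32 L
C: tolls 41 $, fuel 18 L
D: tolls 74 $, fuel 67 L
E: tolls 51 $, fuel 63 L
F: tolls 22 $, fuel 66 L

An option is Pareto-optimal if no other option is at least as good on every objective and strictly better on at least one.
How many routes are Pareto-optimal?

3

A: dominated by B (tolls 29≤40, fuel 32≤106).
B: not dominated.
C: not dominated (best fuel).
D: dominated by B (tolls 29≤74, fuel 32≤67).
E: dominated by B (tolls 29≤51, fuel 32≤63).
F: not dominated (best tolls).
Pareto-optimal: B, C, F → 3.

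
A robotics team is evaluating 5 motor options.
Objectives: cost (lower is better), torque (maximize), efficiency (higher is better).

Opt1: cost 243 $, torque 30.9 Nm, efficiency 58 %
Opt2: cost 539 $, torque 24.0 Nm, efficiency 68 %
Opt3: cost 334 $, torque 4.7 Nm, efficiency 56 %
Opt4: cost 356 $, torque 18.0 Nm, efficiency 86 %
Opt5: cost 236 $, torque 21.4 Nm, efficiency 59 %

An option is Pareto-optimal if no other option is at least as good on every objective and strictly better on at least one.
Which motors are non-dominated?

Opt1: not dominated (best torque).
Opt2: not dominated.
Opt3: dominated by Opt1 (cost 243≤334, torque 30.9≥4.7, efficiency 58≥56).
Opt4: not dominated (best efficiency).
Opt5: not dominated (best cost).

Opt1, Opt2, Opt4, Opt5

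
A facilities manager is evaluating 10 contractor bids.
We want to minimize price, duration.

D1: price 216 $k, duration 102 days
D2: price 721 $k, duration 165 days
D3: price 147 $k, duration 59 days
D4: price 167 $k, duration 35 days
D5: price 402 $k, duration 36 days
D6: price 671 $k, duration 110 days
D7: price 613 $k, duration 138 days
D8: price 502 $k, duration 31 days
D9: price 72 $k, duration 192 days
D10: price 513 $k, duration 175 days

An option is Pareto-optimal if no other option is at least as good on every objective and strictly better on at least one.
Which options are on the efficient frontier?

D1: dominated by D3 (price 147≤216, duration 59≤102).
D2: dominated by D1 (price 216≤721, duration 102≤165).
D3: not dominated.
D4: not dominated.
D5: dominated by D4 (price 167≤402, duration 35≤36).
D6: dominated by D1 (price 216≤671, duration 102≤110).
D7: dominated by D1 (price 216≤613, duration 102≤138).
D8: not dominated (best duration).
D9: not dominated (best price).
D10: dominated by D1 (price 216≤513, duration 102≤175).

D3, D4, D8, D9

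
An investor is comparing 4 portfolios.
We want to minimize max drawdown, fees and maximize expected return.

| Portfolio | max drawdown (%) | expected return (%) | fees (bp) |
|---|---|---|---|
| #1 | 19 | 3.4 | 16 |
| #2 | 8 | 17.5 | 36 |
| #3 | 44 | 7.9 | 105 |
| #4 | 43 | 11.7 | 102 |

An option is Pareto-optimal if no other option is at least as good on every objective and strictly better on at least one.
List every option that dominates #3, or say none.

#2, #4

#2: max drawdown 8≤44, expected return 17.5≥7.9, fees 36≤105 — dominates #3.
#4: max drawdown 43≤44, expected return 11.7≥7.9, fees 102≤105 — dominates #3.
Others (#1) are each worse than #3 on at least one objective.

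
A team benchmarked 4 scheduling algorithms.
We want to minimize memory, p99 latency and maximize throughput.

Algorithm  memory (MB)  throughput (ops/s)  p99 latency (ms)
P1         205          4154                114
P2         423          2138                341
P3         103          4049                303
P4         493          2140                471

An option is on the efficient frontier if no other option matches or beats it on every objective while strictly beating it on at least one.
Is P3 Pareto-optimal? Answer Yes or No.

P1: worse on memory (205 vs 103).
P2: worse on memory (423 vs 103).
P4: worse on memory (493 vs 103).
No option is at least as good as P3 on every objective and strictly better on one.

Yes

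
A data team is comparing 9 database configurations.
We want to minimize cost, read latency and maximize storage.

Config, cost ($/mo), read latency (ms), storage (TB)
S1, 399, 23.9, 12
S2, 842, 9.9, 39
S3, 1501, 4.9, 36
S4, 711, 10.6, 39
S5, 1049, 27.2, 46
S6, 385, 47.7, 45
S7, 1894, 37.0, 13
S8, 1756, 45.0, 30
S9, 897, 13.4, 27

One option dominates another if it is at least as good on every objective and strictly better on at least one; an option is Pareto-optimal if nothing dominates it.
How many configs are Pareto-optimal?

6

S1: not dominated.
S2: not dominated.
S3: not dominated (best read latency).
S4: not dominated.
S5: not dominated (best storage).
S6: not dominated (best cost).
S7: dominated by S2 (cost 842≤1894, read latency 9.9≤37.0, storage 39≥13).
S8: dominated by S2 (cost 842≤1756, read latency 9.9≤45.0, storage 39≥30).
S9: dominated by S2 (cost 842≤897, read latency 9.9≤13.4, storage 39≥27).
Pareto-optimal: S1, S2, S3, S4, S5, S6 → 6.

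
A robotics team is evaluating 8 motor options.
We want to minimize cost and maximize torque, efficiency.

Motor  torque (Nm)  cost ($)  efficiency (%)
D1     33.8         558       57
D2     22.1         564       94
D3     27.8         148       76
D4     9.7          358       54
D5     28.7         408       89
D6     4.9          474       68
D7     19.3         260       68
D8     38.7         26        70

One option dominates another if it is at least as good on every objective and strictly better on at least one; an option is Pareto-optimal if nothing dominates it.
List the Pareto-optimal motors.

D2, D3, D5, D8

D1: dominated by D8 (torque 38.7≥33.8, cost 26≤558, efficiency 70≥57).
D2: not dominated (best efficiency).
D3: not dominated.
D4: dominated by D3 (torque 27.8≥9.7, cost 148≤358, efficiency 76≥54).
D5: not dominated.
D6: dominated by D3 (torque 27.8≥4.9, cost 148≤474, efficiency 76≥68).
D7: dominated by D3 (torque 27.8≥19.3, cost 148≤260, efficiency 76≥68).
D8: not dominated (best torque).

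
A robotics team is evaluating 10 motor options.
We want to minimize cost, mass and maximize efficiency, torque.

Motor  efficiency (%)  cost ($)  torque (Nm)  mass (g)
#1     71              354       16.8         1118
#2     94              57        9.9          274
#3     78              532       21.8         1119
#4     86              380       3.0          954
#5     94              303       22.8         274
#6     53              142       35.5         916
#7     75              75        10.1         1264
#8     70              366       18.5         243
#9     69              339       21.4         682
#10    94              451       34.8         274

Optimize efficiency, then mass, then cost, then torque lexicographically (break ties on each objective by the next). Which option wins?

First maximize efficiency: best is 94, kept {#2, #5, #10}.
Then minimize mass: best is 274, kept {#2, #5, #10}.
Then minimize cost: best is 57, kept {#2}.

#2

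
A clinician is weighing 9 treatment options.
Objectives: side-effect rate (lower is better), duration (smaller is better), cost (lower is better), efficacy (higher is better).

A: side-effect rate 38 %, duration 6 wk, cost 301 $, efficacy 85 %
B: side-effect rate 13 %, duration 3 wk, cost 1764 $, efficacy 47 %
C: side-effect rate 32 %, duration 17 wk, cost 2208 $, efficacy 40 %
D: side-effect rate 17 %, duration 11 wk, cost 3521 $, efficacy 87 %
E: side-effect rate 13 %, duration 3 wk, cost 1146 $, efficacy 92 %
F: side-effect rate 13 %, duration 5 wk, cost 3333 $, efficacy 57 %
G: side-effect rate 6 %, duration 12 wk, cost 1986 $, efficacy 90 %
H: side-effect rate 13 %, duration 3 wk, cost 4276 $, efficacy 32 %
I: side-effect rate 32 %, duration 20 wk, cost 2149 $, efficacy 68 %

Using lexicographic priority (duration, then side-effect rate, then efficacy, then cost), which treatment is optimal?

First minimize duration: best is 3, kept {B, E, H}.
Then minimize side-effect rate: best is 13, kept {B, E, H}.
Then maximize efficacy: best is 92, kept {E}.

E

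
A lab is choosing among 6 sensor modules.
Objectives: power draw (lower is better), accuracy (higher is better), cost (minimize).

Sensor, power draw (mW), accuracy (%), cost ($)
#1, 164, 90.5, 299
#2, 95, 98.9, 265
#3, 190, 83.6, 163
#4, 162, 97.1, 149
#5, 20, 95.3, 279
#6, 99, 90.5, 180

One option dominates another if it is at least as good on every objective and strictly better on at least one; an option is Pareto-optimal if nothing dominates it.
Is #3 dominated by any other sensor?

#4 vs #3: power draw 162≤190, accuracy 97.1≥83.6, cost 149≤163 — #4 is at least as good on every objective and strictly better on at least one, so #4 dominates #3.

Yes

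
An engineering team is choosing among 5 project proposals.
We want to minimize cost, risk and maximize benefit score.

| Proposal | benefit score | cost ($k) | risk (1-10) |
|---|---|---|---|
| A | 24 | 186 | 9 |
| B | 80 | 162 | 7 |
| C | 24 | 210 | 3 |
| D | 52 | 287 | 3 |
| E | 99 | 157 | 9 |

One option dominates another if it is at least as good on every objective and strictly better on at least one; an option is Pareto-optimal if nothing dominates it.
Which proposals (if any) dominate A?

B, E

B: benefit score 80≥24, cost 162≤186, risk 7≤9 — dominates A.
E: benefit score 99≥24, cost 157≤186, risk 9≤9 — dominates A.
Others (C, D) are each worse than A on at least one objective.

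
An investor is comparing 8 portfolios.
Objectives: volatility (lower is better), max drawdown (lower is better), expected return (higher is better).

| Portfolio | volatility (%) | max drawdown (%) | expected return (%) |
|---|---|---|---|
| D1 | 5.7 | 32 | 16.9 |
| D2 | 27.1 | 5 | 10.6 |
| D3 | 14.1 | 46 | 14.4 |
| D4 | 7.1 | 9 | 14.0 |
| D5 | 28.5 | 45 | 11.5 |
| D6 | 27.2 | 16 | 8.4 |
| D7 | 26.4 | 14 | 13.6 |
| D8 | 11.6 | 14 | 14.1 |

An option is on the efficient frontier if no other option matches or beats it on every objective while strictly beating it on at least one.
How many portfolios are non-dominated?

4

D1: not dominated (best volatility).
D2: not dominated (best max drawdown).
D3: dominated by D1 (volatility 5.7≤14.1, max drawdown 32≤46, expected return 16.9≥14.4).
D4: not dominated.
D5: dominated by D1 (volatility 5.7≤28.5, max drawdown 32≤45, expected return 16.9≥11.5).
D6: dominated by D2 (volatility 27.1≤27.2, max drawdown 5≤16, expected return 10.6≥8.4).
D7: dominated by D4 (volatility 7.1≤26.4, max drawdown 9≤14, expected return 14.0≥13.6).
D8: not dominated.
Pareto-optimal: D1, D2, D4, D8 → 4.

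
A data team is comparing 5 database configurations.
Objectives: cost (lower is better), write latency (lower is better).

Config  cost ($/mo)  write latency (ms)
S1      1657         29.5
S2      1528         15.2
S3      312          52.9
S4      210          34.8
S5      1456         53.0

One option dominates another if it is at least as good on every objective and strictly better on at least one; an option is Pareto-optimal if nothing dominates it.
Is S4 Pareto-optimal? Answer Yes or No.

Yes

S1: worse on cost (1657 vs 210).
S2: worse on cost (1528 vs 210).
S3: worse on cost (312 vs 210).
S5: worse on cost (1456 vs 210).
No option is at least as good as S4 on every objective and strictly better on one.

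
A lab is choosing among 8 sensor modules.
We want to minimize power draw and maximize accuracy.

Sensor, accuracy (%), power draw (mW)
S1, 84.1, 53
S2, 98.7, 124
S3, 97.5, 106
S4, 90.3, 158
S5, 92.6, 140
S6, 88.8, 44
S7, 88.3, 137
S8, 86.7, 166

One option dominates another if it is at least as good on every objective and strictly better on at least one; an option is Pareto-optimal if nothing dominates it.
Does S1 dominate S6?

S1 vs S6: S1 is worse on accuracy (84.1 vs 88.8), so it does not dominate S6.

No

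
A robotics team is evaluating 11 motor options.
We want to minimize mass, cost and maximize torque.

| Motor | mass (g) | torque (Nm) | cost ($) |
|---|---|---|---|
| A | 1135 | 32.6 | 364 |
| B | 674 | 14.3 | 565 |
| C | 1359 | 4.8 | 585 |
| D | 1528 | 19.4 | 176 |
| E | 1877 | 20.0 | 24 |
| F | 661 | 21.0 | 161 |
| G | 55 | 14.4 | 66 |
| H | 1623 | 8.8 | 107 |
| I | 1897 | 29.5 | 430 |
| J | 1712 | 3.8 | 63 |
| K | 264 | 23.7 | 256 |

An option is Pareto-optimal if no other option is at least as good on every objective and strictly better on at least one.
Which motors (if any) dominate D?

F: mass 661≤1528, torque 21.0≥19.4, cost 161≤176 — dominates D.
Others (A, B, C, E, G, H, I, J, K) are each worse than D on at least one objective.

F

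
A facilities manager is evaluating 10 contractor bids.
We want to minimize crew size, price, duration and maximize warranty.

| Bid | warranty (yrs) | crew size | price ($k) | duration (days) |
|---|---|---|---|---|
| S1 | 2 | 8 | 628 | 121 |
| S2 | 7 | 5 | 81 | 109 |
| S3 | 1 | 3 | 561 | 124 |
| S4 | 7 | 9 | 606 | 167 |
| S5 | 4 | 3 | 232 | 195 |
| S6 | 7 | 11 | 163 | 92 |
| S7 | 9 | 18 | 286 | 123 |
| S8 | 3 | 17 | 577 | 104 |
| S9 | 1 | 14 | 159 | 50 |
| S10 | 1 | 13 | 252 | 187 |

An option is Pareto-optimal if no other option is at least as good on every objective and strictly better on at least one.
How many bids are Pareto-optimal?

S1: dominated by S2 (warranty 7≥2, crew size 5≤8, price 81≤628, duration 109≤121).
S2: not dominated (best price).
S3: not dominated.
S4: dominated by S2 (warranty 7≥7, crew size 5≤9, price 81≤606, duration 109≤167).
S5: not dominated.
S6: not dominated.
S7: not dominated (best warranty).
S8: dominated by S6 (warranty 7≥3, crew size 11≤17, price 163≤577, duration 92≤104).
S9: not dominated (best duration).
S10: dominated by S2 (warranty 7≥1, crew size 5≤13, price 81≤252, duration 109≤187).
Pareto-optimal: S2, S3, S5, S6, S7, S9 → 6.

6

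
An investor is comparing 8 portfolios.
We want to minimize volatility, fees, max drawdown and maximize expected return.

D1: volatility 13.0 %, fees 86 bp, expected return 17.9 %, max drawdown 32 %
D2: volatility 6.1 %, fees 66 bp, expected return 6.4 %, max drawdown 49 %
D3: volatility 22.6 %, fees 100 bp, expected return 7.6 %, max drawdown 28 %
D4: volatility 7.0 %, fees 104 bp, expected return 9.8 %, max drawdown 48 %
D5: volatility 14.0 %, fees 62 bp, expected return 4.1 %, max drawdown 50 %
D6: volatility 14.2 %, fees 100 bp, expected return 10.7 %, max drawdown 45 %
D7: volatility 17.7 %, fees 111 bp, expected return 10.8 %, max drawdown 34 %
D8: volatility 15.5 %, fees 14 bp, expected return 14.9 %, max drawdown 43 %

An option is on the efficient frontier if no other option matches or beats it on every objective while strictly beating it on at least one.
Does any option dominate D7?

D1 vs D7: volatility 13.0≤17.7, fees 86≤111, expected return 17.9≥10.8, max drawdown 32≤34 — D1 is at least as good on every objective and strictly better on at least one, so D1 dominates D7.

Yes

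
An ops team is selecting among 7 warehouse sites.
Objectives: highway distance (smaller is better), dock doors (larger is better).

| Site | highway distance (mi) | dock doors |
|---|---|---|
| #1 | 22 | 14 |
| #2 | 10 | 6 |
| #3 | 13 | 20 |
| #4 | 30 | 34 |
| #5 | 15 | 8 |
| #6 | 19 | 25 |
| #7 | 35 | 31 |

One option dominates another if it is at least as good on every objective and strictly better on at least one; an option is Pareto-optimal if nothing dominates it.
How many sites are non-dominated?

4

#1: dominated by #3 (highway distance 13≤22, dock doors 20≥14).
#2: not dominated (best highway distance).
#3: not dominated.
#4: not dominated (best dock doors).
#5: dominated by #3 (highway distance 13≤15, dock doors 20≥8).
#6: not dominated.
#7: dominated by #4 (highway distance 30≤35, dock doors 34≥31).
Pareto-optimal: #2, #3, #4, #6 → 4.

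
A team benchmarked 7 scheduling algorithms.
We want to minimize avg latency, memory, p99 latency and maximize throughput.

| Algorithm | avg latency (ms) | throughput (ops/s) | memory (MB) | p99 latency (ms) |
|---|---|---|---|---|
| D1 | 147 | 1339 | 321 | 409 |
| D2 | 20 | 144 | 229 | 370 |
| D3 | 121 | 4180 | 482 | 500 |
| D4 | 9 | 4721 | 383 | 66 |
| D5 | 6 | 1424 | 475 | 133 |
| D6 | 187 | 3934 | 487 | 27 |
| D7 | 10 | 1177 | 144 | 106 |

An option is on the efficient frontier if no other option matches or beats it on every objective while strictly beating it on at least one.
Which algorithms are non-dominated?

D1: not dominated.
D2: dominated by D7 (avg latency 10≤20, throughput 1177≥144, memory 144≤229, p99 latency 106≤370).
D3: dominated by D4 (avg latency 9≤121, throughput 4721≥4180, memory 383≤482, p99 latency 66≤500).
D4: not dominated (best throughput).
D5: not dominated (best avg latency).
D6: not dominated (best p99 latency).
D7: not dominated (best memory).

D1, D4, D5, D6, D7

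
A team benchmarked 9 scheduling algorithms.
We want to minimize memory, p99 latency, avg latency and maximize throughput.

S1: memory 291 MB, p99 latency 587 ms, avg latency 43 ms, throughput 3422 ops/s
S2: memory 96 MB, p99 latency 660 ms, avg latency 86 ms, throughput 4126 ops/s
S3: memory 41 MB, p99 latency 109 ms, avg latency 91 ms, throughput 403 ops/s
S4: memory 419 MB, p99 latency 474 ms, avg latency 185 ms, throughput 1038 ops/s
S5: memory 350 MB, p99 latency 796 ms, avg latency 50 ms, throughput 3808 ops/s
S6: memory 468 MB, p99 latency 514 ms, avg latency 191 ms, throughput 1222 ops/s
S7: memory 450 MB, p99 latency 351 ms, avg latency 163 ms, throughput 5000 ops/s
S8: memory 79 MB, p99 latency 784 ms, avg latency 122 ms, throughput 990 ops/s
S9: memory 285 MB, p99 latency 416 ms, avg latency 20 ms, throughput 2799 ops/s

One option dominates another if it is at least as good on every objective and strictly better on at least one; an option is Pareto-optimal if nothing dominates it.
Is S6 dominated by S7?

S7 vs S6: memory 450≤468, p99 latency 351≤514, avg latency 163≤191, throughput 5000≥1222 — S7 is at least as good on every objective with at least one strict improvement.

Yes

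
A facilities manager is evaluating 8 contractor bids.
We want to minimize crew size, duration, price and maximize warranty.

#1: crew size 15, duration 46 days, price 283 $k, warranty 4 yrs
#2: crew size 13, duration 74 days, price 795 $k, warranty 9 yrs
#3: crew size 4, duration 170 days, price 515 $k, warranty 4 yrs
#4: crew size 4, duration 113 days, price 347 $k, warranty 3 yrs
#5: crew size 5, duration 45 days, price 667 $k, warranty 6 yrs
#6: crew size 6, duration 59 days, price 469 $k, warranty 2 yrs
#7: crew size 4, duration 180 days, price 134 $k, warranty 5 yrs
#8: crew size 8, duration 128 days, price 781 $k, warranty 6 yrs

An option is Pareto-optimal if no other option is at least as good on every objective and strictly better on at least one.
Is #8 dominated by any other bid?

Yes

#5 vs #8: crew size 5≤8, duration 45≤128, price 667≤781, warranty 6≥6 — #5 is at least as good on every objective and strictly better on at least one, so #5 dominates #8.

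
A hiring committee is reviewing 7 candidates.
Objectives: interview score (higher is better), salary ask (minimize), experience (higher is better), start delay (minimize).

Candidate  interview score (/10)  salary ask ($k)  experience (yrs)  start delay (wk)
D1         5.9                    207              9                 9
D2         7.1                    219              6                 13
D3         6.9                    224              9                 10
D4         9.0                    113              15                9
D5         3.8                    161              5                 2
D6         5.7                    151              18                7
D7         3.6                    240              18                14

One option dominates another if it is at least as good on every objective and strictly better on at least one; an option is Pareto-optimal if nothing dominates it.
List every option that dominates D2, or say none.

D4

D4: interview score 9.0≥7.1, salary ask 113≤219, experience 15≥6, start delay 9≤13 — dominates D2.
Others (D1, D3, D5, D6, D7) are each worse than D2 on at least one objective.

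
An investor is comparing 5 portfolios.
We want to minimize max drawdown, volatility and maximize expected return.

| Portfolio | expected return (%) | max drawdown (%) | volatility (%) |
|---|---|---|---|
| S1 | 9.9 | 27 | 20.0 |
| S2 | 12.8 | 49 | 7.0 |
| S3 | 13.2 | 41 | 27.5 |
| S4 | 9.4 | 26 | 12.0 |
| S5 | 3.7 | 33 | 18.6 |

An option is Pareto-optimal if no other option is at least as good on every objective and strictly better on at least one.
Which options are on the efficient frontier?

S1: not dominated.
S2: not dominated (best volatility).
S3: not dominated (best expected return).
S4: not dominated (best max drawdown).
S5: dominated by S4 (expected return 9.4≥3.7, max drawdown 26≤33, volatility 12.0≤18.6).

S1, S2, S3, S4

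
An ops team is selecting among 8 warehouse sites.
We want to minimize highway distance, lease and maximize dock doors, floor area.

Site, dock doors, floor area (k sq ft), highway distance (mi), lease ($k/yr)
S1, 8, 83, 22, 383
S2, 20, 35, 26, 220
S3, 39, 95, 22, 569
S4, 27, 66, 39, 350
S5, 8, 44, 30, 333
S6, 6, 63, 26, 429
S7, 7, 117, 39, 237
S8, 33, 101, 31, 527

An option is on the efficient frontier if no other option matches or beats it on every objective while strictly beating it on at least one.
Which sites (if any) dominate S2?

S1: worse on dock doors (8 vs 20).
S3: worse on lease (569 vs 220).
S4: worse on highway distance (39 vs 26).
S5: worse on dock doors (8 vs 20).
S6: worse on dock doors (6 vs 20).
S7: worse on dock doors (7 vs 20).
S8: worse on highway distance (31 vs 26).
No option dominates S2.

none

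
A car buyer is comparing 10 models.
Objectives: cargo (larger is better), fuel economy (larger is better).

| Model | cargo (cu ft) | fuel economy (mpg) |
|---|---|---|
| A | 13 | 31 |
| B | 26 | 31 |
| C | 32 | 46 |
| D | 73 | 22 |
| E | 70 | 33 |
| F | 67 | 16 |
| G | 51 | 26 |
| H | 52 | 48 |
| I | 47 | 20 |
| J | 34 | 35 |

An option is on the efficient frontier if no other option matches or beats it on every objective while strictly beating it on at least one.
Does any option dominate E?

A: worse on cargo (13 vs 70).
B: worse on cargo (26 vs 70).
C: worse on cargo (32 vs 70).
D: worse on fuel economy (22 vs 33).
F: worse on cargo (67 vs 70).
G: worse on cargo (51 vs 70).
H: worse on cargo (52 vs 70).
I: worse on cargo (47 vs 70).
J: worse on cargo (34 vs 70).
No option is at least as good as E on every objective and strictly better on one.

No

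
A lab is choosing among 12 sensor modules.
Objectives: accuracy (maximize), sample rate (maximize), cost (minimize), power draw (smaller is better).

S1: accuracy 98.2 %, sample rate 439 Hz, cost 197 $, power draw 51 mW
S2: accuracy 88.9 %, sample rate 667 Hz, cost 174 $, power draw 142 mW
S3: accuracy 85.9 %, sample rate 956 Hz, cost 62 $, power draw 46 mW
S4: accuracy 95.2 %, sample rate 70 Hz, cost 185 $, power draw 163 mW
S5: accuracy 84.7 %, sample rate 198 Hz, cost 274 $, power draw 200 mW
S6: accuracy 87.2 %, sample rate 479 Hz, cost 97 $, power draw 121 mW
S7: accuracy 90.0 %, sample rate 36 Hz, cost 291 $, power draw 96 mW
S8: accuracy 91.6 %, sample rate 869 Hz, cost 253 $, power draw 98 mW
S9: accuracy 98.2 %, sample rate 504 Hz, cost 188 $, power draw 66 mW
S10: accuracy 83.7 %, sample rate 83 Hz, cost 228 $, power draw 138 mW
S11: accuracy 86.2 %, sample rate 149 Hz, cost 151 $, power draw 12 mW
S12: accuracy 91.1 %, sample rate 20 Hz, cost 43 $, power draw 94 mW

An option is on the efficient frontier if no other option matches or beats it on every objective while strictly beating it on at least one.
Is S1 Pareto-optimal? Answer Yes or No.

Yes

S2: worse on accuracy (88.9 vs 98.2).
S3: worse on accuracy (85.9 vs 98.2).
S4: worse on accuracy (95.2 vs 98.2).
S5: worse on accuracy (84.7 vs 98.2).
S6: worse on accuracy (87.2 vs 98.2).
S7: worse on accuracy (90.0 vs 98.2).
S8: worse on accuracy (91.6 vs 98.2).
S9: worse on power draw (66 vs 51).
S10: worse on accuracy (83.7 vs 98.2).
S11: worse on accuracy (86.2 vs 98.2).
S12: worse on accuracy (91.1 vs 98.2).
No option is at least as good as S1 on every objective and strictly better on one.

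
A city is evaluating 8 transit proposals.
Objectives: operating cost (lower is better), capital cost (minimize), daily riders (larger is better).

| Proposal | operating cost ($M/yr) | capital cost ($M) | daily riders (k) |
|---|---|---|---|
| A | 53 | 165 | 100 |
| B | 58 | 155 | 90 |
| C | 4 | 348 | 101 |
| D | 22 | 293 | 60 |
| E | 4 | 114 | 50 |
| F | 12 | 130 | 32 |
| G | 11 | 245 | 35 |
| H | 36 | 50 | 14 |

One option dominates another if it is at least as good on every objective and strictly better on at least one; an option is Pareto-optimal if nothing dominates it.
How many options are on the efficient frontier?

A: not dominated.
B: not dominated.
C: not dominated (best daily riders).
D: not dominated.
E: not dominated.
F: dominated by E (operating cost 4≤12, capital cost 114≤130, daily riders 50≥32).
G: dominated by E (operating cost 4≤11, capital cost 114≤245, daily riders 50≥35).
H: not dominated (best capital cost).
Pareto-optimal: A, B, C, D, E, H → 6.

6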